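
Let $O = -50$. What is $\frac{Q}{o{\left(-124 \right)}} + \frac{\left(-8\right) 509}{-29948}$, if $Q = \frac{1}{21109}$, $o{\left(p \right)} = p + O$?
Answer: $\frac{3739071901}{27499496442} \approx 0.13597$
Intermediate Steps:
$o{\left(p \right)} = -50 + p$ ($o{\left(p \right)} = p - 50 = -50 + p$)
$Q = \frac{1}{21109} \approx 4.7373 \cdot 10^{-5}$
$\frac{Q}{o{\left(-124 \right)}} + \frac{\left(-8\right) 509}{-29948} = \frac{1}{21109 \left(-50 - 124\right)} + \frac{\left(-8\right) 509}{-29948} = \frac{1}{21109 \left(-174\right)} - - \frac{1018}{7487} = \frac{1}{21109} \left(- \frac{1}{174}\right) + \frac{1018}{7487} = - \frac{1}{3672966} + \frac{1018}{7487} = \frac{3739071901}{27499496442}$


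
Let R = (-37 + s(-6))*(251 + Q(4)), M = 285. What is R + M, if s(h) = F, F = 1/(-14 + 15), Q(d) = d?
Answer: -8895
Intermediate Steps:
F = 1 (F = 1/1 = 1)
s(h) = 1
R = -9180 (R = (-37 + 1)*(251 + 4) = -36*255 = -9180)
R + M = -9180 + 285 = -8895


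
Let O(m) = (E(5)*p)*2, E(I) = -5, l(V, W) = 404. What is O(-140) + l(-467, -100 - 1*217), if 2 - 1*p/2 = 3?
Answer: 424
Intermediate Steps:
p = -2 (p = 4 - 2*3 = 4 - 6 = -2)
O(m) = 20 (O(m) = -5*(-2)*2 = 10*2 = 20)
O(-140) + l(-467, -100 - 1*217) = 20 + 404 = 424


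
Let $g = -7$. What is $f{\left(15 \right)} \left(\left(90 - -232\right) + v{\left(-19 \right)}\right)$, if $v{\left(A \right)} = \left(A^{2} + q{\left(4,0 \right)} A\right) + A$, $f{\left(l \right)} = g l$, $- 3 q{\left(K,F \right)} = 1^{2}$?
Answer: $-70385$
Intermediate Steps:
$q{\left(K,F \right)} = - \frac{1}{3}$ ($q{\left(K,F \right)} = - \frac{1^{2}}{3} = \left(- \frac{1}{3}\right) 1 = - \frac{1}{3}$)
$f{\left(l \right)} = - 7 l$
$v{\left(A \right)} = A^{2} + \frac{2 A}{3}$ ($v{\left(A \right)} = \left(A^{2} - \frac{A}{3}\right) + A = A^{2} + \frac{2 A}{3}$)
$f{\left(15 \right)} \left(\left(90 - -232\right) + v{\left(-19 \right)}\right) = \left(-7\right) 15 \left(\left(90 - -232\right) + \frac{1}{3} \left(-19\right) \left(2 + 3 \left(-19\right)\right)\right) = - 105 \left(\left(90 + 232\right) + \frac{1}{3} \left(-19\right) \left(2 - 57\right)\right) = - 105 \left(322 + \frac{1}{3} \left(-19\right) \left(-55\right)\right) = - 105 \left(322 + \frac{1045}{3}\right) = \left(-105\right) \frac{2011}{3} = -70385$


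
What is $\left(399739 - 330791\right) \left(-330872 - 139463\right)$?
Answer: $-32428657580$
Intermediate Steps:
$\left(399739 - 330791\right) \left(-330872 - 139463\right) = 68948 \left(-470335\right) = -32428657580$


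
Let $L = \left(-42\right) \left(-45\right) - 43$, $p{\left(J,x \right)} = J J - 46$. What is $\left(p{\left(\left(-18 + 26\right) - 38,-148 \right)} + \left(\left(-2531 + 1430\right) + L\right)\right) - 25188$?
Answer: $-23588$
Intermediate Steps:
$p{\left(J,x \right)} = -46 + J^{2}$ ($p{\left(J,x \right)} = J^{2} - 46 = -46 + J^{2}$)
$L = 1847$ ($L = 1890 - 43 = 1847$)
$\left(p{\left(\left(-18 + 26\right) - 38,-148 \right)} + \left(\left(-2531 + 1430\right) + L\right)\right) - 25188 = \left(\left(-46 + \left(\left(-18 + 26\right) - 38\right)^{2}\right) + \left(\left(-2531 + 1430\right) + 1847\right)\right) - 25188 = \left(\left(-46 + \left(8 - 38\right)^{2}\right) + \left(-1101 + 1847\right)\right) - 25188 = \left(\left(-46 + \left(-30\right)^{2}\right) + 746\right) - 25188 = \left(\left(-46 + 900\right) + 746\right) - 25188 = \left(854 + 746\right) - 25188 = 1600 - 25188 = -23588$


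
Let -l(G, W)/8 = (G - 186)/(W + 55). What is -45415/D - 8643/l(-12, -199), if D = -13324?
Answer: 115658897/146564 ≈ 789.14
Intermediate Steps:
l(G, W) = -8*(-186 + G)/(55 + W) (l(G, W) = -8*(G - 186)/(W + 55) = -8*(-186 + G)/(55 + W))
-45415/D - 8643/l(-12, -199) = -45415/(-13324) - 8643*(55 - 199)/(8*(186 - 1*(-12))) = -45415*(-1/13324) - 8643*(-18/(186 + 12)) = 45415/13324 - 8643/(8*(-1/144)*198) = 45415/13324 - 8643/(-11) = 45415/13324 - 8643*(-1/11) = 45415/13324 + 8643/11 = 115658897/146564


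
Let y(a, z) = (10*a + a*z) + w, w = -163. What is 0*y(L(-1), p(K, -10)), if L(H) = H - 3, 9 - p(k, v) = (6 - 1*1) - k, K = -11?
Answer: 0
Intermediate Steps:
p(k, v) = 4 + k (p(k, v) = 9 - ((6 - 1*1) - k) = 9 - ((6 - 1) - k) = 9 - (5 - k) = 9 + (-5 + k) = 4 + k)
L(H) = -3 + H
y(a, z) = -163 + 10*a + a*z (y(a, z) = (10*a + a*z) - 163 = -163 + 10*a + a*z)
0*y(L(-1), p(K, -10)) = 0*(-163 + 10*(-3 - 1) + (-3 - 1)*(4 - 11)) = 0*(-163 + 10*(-4) - 4*(-7)) = 0*(-163 - 40 + 28) = 0*(-175) = 0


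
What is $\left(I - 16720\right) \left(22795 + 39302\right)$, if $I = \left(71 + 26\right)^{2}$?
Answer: $-453991167$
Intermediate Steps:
$I = 9409$ ($I = 97^{2} = 9409$)
$\left(I - 16720\right) \left(22795 + 39302\right) = \left(9409 - 16720\right) \left(22795 + 39302\right) = \left(-7311\right) 62097 = -453991167$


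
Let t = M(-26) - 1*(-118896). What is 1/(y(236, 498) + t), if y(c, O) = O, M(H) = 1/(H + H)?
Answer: 52/6208487 ≈ 8.3756e-6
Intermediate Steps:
M(H) = 1/(2*H)
t = 6182591/52 (t = (½)/(-26) - 1*(-118896) = (½)*(-1/26) + 118896 = -1/52 + 118896 = 6182591/52 ≈ 1.1890e+5)
1/(y(236, 498) + t) = 1/(498 + 6182591/52) = 1/(6208487/52) = 52/6208487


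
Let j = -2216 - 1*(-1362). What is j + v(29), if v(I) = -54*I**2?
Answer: -46268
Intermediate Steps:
j = -854 (j = -2216 + 1362 = -854)
j + v(29) = -854 - 54*29**2 = -854 - 54*841 = -854 - 45414 = -46268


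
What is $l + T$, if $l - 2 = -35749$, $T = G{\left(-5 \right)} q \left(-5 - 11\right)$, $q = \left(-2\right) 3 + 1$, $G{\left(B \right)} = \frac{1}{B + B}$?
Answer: $-35755$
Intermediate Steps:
$G{\left(B \right)} = \frac{1}{2 B}$
$q = -5$ ($q = -6 + 1 = -5$)
$T = -8$ ($T = \frac{1}{2 \left(-5\right)} \left(-5\right) \left(-5 - 11\right) = \frac{1}{2} \left(- \frac{1}{5}\right) \left(-5\right) \left(-5 - 11\right) = \left(- \frac{1}{10}\right) \left(-5\right) \left(-16\right) = \frac{1}{2} \left(-16\right) = -8$)
$l = -35747$ ($l = 2 - 35749 = -35747$)
$l + T = -35747 - 8 = -35755$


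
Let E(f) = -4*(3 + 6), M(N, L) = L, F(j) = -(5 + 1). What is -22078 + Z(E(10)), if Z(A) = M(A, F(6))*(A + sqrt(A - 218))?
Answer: -21862 - 6*I*sqrt(254) ≈ -21862.0 - 95.624*I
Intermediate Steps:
F(j) = -6 (F(j) = -1*6 = -6)
E(f) = -36 (E(f) = -4*9 = -36)
Z(A) = -6*A - 6*sqrt(-218 + A) (Z(A) = -6*(A + sqrt(A - 218)) = -6*(A + sqrt(-218 + A)) = -6*A - 6*sqrt(-218 + A))
-22078 + Z(E(10)) = -22078 + (-6*(-36) - 6*sqrt(-218 - 36)) = -22078 + (216 - 6*I*sqrt(254)) = -21862 - 6*I*sqrt(254)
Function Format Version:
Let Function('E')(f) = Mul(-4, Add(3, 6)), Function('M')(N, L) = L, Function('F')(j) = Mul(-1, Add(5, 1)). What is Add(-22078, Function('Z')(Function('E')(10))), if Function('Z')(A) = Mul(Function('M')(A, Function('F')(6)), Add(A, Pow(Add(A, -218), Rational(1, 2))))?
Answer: Add(-21862, Mul(-6, I, Pow(254, Rational(1, 2)))) ≈ Add(-21862., Mul(-95.624, I))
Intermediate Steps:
Function('F')(j) = -6 (Function('F')(j) = Mul(-1, 6) = -6)
Function('E')(f) = -36 (Function('E')(f) = Mul(-4, 9) = -36)
Function('Z')(A) = Add(Mul(-6, A), Mul(-6, Pow(Add(-218, A), Rational(1, 2)))) (Function('Z')(A) = Mul(-6, Add(A, Pow(Add(A, -218), Rational(1, 2)))) = Mul(-6, Add(A, Pow(Add(-218, A), Rational(1, 2)))) = Add(Mul(-6, A), Mul(-6, Pow(Add(-218, A), Rational(1, 2)))))
Add(-22078, Function('Z')(Function('E')(10))) = Add(-22078, Add(Mul(-6, -36), Mul(-6, Pow(Add(-218, -36), Rational(1, 2))))) = Add(-22078, Add(216, Mul(-6, Pow(-254, Rational(1, 2))))) = Add(-22078, Add(216, Mul(-6, Mul(I, Pow(254, Rational(1, 2)))))) = Add(-22078, Add(216, Mul(-6, I, Pow(254, Rational(1, 2))))) = Add(-21862, Mul(-6, I, Pow(254, Rational(1, 2))))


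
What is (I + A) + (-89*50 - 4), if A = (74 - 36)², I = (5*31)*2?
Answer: -2700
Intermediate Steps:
I = 310 (I = 155*2 = 310)
A = 1444 (A = 38² = 1444)
(I + A) + (-89*50 - 4) = (310 + 1444) + (-89*50 - 4) = 1754 + (-4450 - 4) = 1754 - 4454 = -2700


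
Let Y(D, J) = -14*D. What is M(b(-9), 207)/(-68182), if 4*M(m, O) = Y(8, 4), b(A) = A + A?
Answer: 14/34091 ≈ 0.00041067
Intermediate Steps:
b(A) = 2*A
M(m, O) = -28 (M(m, O) = (-14*8)/4 = (¼)*(-112) = -28)
M(b(-9), 207)/(-68182) = -28/(-68182) = -28*(-1/68182) = 14/34091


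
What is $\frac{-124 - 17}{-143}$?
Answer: $\frac{141}{143} \approx 0.98601$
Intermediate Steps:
$\frac{-124 - 17}{-143} = \left(-141\right) \left(- \frac{1}{143}\right) = \frac{141}{143}$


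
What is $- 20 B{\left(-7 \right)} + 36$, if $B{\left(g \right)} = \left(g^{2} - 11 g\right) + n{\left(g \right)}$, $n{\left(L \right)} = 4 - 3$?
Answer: $-2504$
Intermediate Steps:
$n{\left(L \right)} = 1$
$B{\left(g \right)} = 1 + g^{2} - 11 g$ ($B{\left(g \right)} = \left(g^{2} - 11 g\right) + 1 = 1 + g^{2} - 11 g$)
$- 20 B{\left(-7 \right)} + 36 = - 20 \left(1 + \left(-7\right)^{2} - -77\right) + 36 = - 20 \left(1 + 49 + 77\right) + 36 = \left(-20\right) 127 + 36 = -2540 + 36 = -2504$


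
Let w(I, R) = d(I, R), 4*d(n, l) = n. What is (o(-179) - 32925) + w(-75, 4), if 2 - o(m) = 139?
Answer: -132323/4 ≈ -33081.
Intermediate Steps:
d(n, l) = n/4
w(I, R) = I/4
o(m) = -137 (o(m) = 2 - 1*139 = 2 - 139 = -137)
(o(-179) - 32925) + w(-75, 4) = (-137 - 32925) + (1/4)*(-75) = -33062 - 75/4 = -132323/4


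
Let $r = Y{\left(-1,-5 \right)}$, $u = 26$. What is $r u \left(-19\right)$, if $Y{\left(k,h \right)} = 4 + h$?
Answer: $494$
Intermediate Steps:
$r = -1$ ($r = 4 - 5 = -1$)
$r u \left(-19\right) = \left(-1\right) 26 \left(-19\right) = \left(-26\right) \left(-19\right) = 494$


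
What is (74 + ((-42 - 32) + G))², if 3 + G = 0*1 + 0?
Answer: 9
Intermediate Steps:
G = -3 (G = -3 + (0*1 + 0) = -3 + (0 + 0) = -3 + 0 = -3)
(74 + ((-42 - 32) + G))² = (74 + ((-42 - 32) - 3))² = (74 + (-74 - 3))² = (74 - 77)² = (-3)² = 9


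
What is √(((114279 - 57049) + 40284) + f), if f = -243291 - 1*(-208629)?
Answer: 2*√15713 ≈ 250.70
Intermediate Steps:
f = -34662 (f = -243291 + 208629 = -34662)
√(((114279 - 57049) + 40284) + f) = √(((114279 - 57049) + 40284) - 34662) = √((57230 + 40284) - 34662) = √(97514 - 34662) = √62852 = 2*√15713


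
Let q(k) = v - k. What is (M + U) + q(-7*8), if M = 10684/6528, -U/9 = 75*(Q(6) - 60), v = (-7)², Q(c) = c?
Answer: 59660431/1632 ≈ 36557.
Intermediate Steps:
v = 49
q(k) = 49 - k
U = 36450 (U = -675*(6 - 60) = -675*(-54) = -9*(-4050) = 36450)
M = 2671/1632 (M = 10684*(1/6528) = 2671/1632 ≈ 1.6366)
(M + U) + q(-7*8) = (2671/1632 + 36450) + (49 - (-7)*8) = 59489071/1632 + (49 - 1*(-56)) = 59489071/1632 + (49 + 56) = 59489071/1632 + 105 = 59660431/1632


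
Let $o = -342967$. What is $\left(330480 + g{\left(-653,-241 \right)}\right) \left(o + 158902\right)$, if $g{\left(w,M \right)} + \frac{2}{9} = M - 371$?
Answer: $- \frac{182151337550}{3} \approx -6.0717 \cdot 10^{10}$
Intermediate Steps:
$g{\left(w,M \right)} = - \frac{3341}{9} + M$ ($g{\left(w,M \right)} = - \frac{2}{9} + \left(M - 371\right) = - \frac{2}{9} + \left(-371 + M\right) = - \frac{3341}{9} + M$)
$\left(330480 + g{\left(-653,-241 \right)}\right) \left(o + 158902\right) = \left(330480 - \frac{5510}{9}\right) \left(-342967 + 158902\right) = \left(330480 - \frac{5510}{9}\right) \left(-184065\right) = \frac{2968810}{9} \left(-184065\right) = - \frac{182151337550}{3}$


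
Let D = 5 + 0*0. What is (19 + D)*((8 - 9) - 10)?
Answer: -264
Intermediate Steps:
D = 5 (D = 5 + 0 = 5)
(19 + D)*((8 - 9) - 10) = (19 + 5)*((8 - 9) - 10) = 24*(-1 - 10) = 24*(-11) = -264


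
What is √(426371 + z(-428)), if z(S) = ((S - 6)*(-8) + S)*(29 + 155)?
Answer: √986467 ≈ 993.21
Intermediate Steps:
z(S) = 8832 - 1288*S (z(S) = ((-6 + S)*(-8) + S)*184 = ((48 - 8*S) + S)*184 = (48 - 7*S)*184 = 8832 - 1288*S)
√(426371 + z(-428)) = √(426371 + (8832 - 1288*(-428))) = √(426371 + (8832 + 551264)) = √(426371 + 560096) = √986467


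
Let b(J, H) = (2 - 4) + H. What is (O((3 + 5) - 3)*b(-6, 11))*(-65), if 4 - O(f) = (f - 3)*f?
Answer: 3510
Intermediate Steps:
b(J, H) = -2 + H
O(f) = 4 - f*(-3 + f) (O(f) = 4 - (f - 3)*f = 4 - (-3 + f)*f = 4 - f*(-3 + f))
(O((3 + 5) - 3)*b(-6, 11))*(-65) = ((4 - ((3 + 5) - 3)**2 + 3*((3 + 5) - 3))*(-2 + 11))*(-65) = ((4 - (8 - 3)**2 + 3*(8 - 3))*9)*(-65) = ((4 - 1*5**2 + 3*5)*9)*(-65) = ((4 - 1*25 + 15)*9)*(-65) = ((4 - 25 + 15)*9)*(-65) = -6*9*(-65) = -54*(-65) = 3510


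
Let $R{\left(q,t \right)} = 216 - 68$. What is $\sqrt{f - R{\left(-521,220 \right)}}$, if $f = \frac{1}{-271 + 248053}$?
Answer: $\frac{i \sqrt{9086595841770}}{247782} \approx 12.166 i$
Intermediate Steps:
$R{\left(q,t \right)} = 148$ ($R{\left(q,t \right)} = 216 - 68 = 148$)
$f = \frac{1}{247782} \approx 4.0358 \cdot 10^{-6}$
$\sqrt{f - R{\left(-521,220 \right)}} = \sqrt{\frac{1}{247782} - 148} = \sqrt{- \frac{36671735}{247782}} = \frac{i \sqrt{9086595841770}}{247782}$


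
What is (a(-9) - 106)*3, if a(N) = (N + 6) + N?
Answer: -354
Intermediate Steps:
a(N) = 6 + 2*N (a(N) = (6 + N) + N = 6 + 2*N)
(a(-9) - 106)*3 = ((6 + 2*(-9)) - 106)*3 = ((6 - 18) - 106)*3 = (-12 - 106)*3 = -118*3 = -354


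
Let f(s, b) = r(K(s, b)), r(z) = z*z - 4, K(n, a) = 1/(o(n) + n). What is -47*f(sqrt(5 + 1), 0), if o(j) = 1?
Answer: 4371/25 + 94*sqrt(6)/25 ≈ 184.05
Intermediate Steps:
K(n, a) = 1/(1 + n)
r(z) = -4 + z**2 (r(z) = z**2 - 4 = -4 + z**2)
f(s, b) = -4 + (1 + s)**(-2) (f(s, b) = -4 + (1/(1 + s))**2 = -4 + (1 + s)**(-2))
-47*f(sqrt(5 + 1), 0) = -47*(-4 + (1 + sqrt(5 + 1))**(-2)) = -47*(-4 + (1 + sqrt(6))**(-2)) = 188 - 47/(1 + sqrt(6))**2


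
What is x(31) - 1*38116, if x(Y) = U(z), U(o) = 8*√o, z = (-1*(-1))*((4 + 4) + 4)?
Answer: -38116 + 16*√3 ≈ -38088.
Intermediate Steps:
z = 12 (z = 1*(8 + 4) = 1*12 = 12)
x(Y) = 16*√3 (x(Y) = 8*√12 = 8*(2*√3) = 16*√3)
x(31) - 1*38116 = 16*√3 - 1*38116 = 16*√3 - 38116 = -38116 + 16*√3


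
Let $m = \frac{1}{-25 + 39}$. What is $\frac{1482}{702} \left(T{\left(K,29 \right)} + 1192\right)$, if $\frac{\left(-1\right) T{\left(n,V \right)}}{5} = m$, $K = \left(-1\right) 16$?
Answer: $\frac{105659}{42} \approx 2515.7$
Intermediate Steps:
$K = -16$
$m = \frac{1}{14} \approx 0.071429$
$T{\left(n,V \right)} = - \frac{5}{14}$ ($T{\left(n,V \right)} = \left(-5\right) \frac{1}{14} = - \frac{5}{14}$)
$\frac{1482}{702} \left(T{\left(K,29 \right)} + 1192\right) = \frac{1482}{702} \left(- \frac{5}{14} + 1192\right) = 1482 \cdot \frac{1}{702} \cdot \frac{16683}{14} = \frac{19}{9} \cdot \frac{16683}{14} = \frac{105659}{42}$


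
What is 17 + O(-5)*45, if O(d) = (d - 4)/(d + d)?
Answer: 115/2 ≈ 57.500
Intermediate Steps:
O(d) = (-4 + d)/(2*d) (O(d) = (-4 + d)/((2*d)) = (-4 + d)*(1/(2*d)) = (-4 + d)/(2*d))
17 + O(-5)*45 = 17 + ((1/2)*(-4 - 5)/(-5))*45 = 17 + ((1/2)*(-1/5)*(-9))*45 = 17 + (9/10)*45 = 17 + 81/2 = 115/2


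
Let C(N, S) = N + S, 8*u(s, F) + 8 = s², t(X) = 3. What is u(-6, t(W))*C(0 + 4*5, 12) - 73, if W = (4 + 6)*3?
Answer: 39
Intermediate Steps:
W = 30 (W = 10*3 = 30)
u(s, F) = -1 + s²/8
u(-6, t(W))*C(0 + 4*5, 12) - 73 = (-1 + (⅛)*(-6)²)*((0 + 4*5) + 12) - 73 = (-1 + (⅛)*36)*((0 + 20) + 12) - 73 = (-1 + 9/2)*(20 + 12) - 73 = (7/2)*32 - 73 = 112 - 73 = 39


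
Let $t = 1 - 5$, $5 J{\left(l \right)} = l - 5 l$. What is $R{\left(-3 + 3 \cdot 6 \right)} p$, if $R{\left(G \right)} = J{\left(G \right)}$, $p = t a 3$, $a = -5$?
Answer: $-720$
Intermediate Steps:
$J{\left(l \right)} = - \frac{4 l}{5}$ ($J{\left(l \right)} = \frac{l - 5 l}{5} = \frac{\left(-4\right) l}{5} = - \frac{4 l}{5}$)
$t = -4$
$p = 60$ ($p = \left(-4\right) \left(-5\right) 3 = 20 \cdot 3 = 60$)
$R{\left(G \right)} = - \frac{4 G}{5}$
$R{\left(-3 + 3 \cdot 6 \right)} p = - \frac{4 \left(-3 + 3 \cdot 6\right)}{5} \cdot 60 = - \frac{4 \left(-3 + 18\right)}{5} \cdot 60 = \left(- \frac{4}{5}\right) 15 \cdot 60 = \left(-12\right) 60 = -720$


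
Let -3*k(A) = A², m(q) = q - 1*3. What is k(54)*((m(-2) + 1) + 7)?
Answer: -2916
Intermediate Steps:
m(q) = -3 + q (m(q) = q - 3 = -3 + q)
k(A) = -A²/3
k(54)*((m(-2) + 1) + 7) = (-⅓*54²)*(((-3 - 2) + 1) + 7) = (-⅓*2916)*((-5 + 1) + 7) = -972*(-4 + 7) = -972*3 = -2916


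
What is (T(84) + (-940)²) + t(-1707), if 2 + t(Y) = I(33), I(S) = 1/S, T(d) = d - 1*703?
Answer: 29138308/33 ≈ 8.8298e+5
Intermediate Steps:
T(d) = -703 + d (T(d) = d - 703 = -703 + d)
t(Y) = -65/33 (t(Y) = -2 + 1/33 = -65/33)
(T(84) + (-940)²) + t(-1707) = ((-703 + 84) + (-940)²) - 65/33 = (-619 + 883600) - 65/33 = 882981 - 65/33 = 29138308/33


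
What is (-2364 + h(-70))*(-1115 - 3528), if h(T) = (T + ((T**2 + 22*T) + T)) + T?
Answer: -3649398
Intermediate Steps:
h(T) = T**2 + 25*T (h(T) = (T + (T**2 + 23*T)) + T = (T**2 + 24*T) + T = T**2 + 25*T)
(-2364 + h(-70))*(-1115 - 3528) = (-2364 - 70*(25 - 70))*(-1115 - 3528) = (-2364 - 70*(-45))*(-4643) = (-2364 + 3150)*(-4643) = 786*(-4643) = -3649398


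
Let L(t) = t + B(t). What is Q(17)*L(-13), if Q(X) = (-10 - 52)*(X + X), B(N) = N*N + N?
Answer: -301444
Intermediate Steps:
B(N) = N + N² (B(N) = N² + N = N + N²)
Q(X) = -124*X
L(t) = t + t*(1 + t)
Q(17)*L(-13) = (-124*17)*(-13*(2 - 13)) = -(-27404)*(-11) = -2108*143 = -301444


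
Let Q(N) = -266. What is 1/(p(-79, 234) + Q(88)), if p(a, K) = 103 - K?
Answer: -1/397 ≈ -0.0025189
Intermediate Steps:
1/(p(-79, 234) + Q(88)) = 1/((103 - 1*234) - 266) = 1/((103 - 234) - 266) = 1/(-131 - 266) = 1/(-397) = -1/397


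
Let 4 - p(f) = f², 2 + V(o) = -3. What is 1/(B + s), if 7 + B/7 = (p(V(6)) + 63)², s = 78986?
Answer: 1/91285 ≈ 1.0955e-5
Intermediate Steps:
V(o) = -5 (V(o) = -2 - 3 = -5)
p(f) = 4 - f²
B = 12299 (B = -49 + 7*((4 - 1*(-5)²) + 63)² = -49 + 7*((4 - 1*25) + 63)² = -49 + 7*((4 - 25) + 63)² = -49 + 7*(-21 + 63)² = -49 + 7*42² = -49 + 7*1764 = -49 + 12348 = 12299)
1/(B + s) = 1/(12299 + 78986) = 1/91285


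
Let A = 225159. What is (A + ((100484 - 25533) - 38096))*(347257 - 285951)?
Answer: 16063030284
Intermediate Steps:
(A + ((100484 - 25533) - 38096))*(347257 - 285951) = (225159 + ((100484 - 25533) - 38096))*(347257 - 285951) = (225159 + (74951 - 38096))*61306 = (225159 + 36855)*61306 = 262014*61306 = 16063030284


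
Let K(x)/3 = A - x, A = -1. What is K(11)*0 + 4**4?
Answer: 256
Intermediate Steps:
K(x) = -3 - 3*x (K(x) = 3*(-1 - x) = -3 - 3*x)
K(11)*0 + 4**4 = (-3 - 3*11)*0 + 4**4 = (-3 - 33)*0 + 256 = -36*0 + 256 = 0 + 256 = 256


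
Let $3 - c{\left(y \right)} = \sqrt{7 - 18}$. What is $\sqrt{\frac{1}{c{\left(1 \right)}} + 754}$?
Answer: $\sqrt{\frac{2263 - 754 i \sqrt{11}}{3 - i \sqrt{11}}} \approx 27.462 + 0.003 i$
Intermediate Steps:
$c{\left(y \right)} = 3 - i \sqrt{11}$ ($c{\left(y \right)} = 3 - \sqrt{7 - 18} = 3 - \sqrt{-11} = 3 - i \sqrt{11}$)
$\sqrt{\frac{1}{c{\left(1 \right)}} + 754} = \sqrt{\frac{1}{3 - i \sqrt{11}} + 754} = \sqrt{754 + \frac{1}{3 - i \sqrt{11}}}$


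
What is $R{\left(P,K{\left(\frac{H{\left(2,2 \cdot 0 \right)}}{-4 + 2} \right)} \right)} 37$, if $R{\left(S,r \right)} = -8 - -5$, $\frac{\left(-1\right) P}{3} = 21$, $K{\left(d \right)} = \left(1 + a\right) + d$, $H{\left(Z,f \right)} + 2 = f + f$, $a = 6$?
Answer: $-111$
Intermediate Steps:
$H{\left(Z,f \right)} = -2 + 2 f$ ($H{\left(Z,f \right)} = -2 + \left(f + f\right) = -2 + 2 f$)
$K{\left(d \right)} = 7 + d$ ($K{\left(d \right)} = \left(1 + 6\right) + d = 7 + d$)
$P = -63$ ($P = \left(-3\right) 21 = -63$)
$R{\left(S,r \right)} = -3$ ($R{\left(S,r \right)} = -8 + 5 = -3$)
$R{\left(P,K{\left(\frac{H{\left(2,2 \cdot 0 \right)}}{-4 + 2} \right)} \right)} 37 = \left(-3\right) 37 = -111$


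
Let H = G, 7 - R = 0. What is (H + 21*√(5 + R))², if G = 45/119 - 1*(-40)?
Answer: 98028037/14161 + 57660*√3/17 ≈ 12797.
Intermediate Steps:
R = 7 (R = 7 - 1*0 = 7 + 0 = 7)
G = 4805/119 (G = 45*(1/119) + 40 = 45/119 + 40 = 4805/119 ≈ 40.378)
H = 4805/119 ≈ 40.378
(H + 21*√(5 + R))² = (4805/119 + 21*√(5 + 7))² = (4805/119 + 21*√12)² = (4805/119 + 21*(2*√3))² = (4805/119 + 42*√3)²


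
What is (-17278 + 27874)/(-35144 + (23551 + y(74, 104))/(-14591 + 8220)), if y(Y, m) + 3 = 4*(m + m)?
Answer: -244591/811329 ≈ -0.30147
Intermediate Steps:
y(Y, m) = -3 + 8*m (y(Y, m) = -3 + 4*(m + m) = -3 + 4*(2*m) = -3 + 8*m)
(-17278 + 27874)/(-35144 + (23551 + y(74, 104))/(-14591 + 8220)) = (-17278 + 27874)/(-35144 + (23551 + (-3 + 8*104))/(-14591 + 8220)) = 10596/(-35144 + (23551 + (-3 + 832))/(-6371)) = 10596/(-35144 + (23551 + 829)*(-1/6371)) = 10596/(-35144 + 24380*(-1/6371)) = 10596/(-35144 - 1060/277) = 10596/(-9735948/277) = 10596*(-277/9735948) = -244591/811329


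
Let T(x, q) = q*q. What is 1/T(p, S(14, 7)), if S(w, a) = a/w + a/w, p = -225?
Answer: 1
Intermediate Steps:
S(w, a) = 2*a/w
T(x, q) = q²
1/T(p, S(14, 7)) = 1/((2*7/14)²) = 1/((2*7*(1/14))²) = 1/(1²) = 1/1 = 1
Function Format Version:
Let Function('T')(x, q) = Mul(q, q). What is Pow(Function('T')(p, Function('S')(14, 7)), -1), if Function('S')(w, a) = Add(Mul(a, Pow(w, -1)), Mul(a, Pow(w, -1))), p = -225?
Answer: 1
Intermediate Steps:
Function('S')(w, a) = Mul(2, a, Pow(w, -1))
Function('T')(x, q) = Pow(q, 2)
Pow(Function('T')(p, Function('S')(14, 7)), -1) = Pow(Pow(Mul(2, 7, Pow(14, -1)), 2), -1) = Pow(Pow(Mul(2, 7, Rational(1, 14)), 2), -1) = Pow(Pow(1, 2), -1) = Pow(1, -1) = 1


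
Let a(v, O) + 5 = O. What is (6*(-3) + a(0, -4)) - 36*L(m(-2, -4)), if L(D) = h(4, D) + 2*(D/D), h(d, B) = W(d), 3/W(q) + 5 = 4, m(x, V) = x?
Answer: 9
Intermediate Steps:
a(v, O) = -5 + O
W(q) = -3 (W(q) = 3/(-5 + 4) = 3/(-1) = 3*(-1) = -3)
h(d, B) = -3
L(D) = -1 (L(D) = -3 + 2*(D/D) = -3 + 2*1 = -3 + 2 = -1)
(6*(-3) + a(0, -4)) - 36*L(m(-2, -4)) = (6*(-3) + (-5 - 4)) - 36*(-1) = (-18 - 9) + 36 = -27 + 36 = 9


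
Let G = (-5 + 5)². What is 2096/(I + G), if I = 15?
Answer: 2096/15 ≈ 139.73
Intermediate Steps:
G = 0 (G = 0² = 0)
2096/(I + G) = 2096/(15 + 0) = 2096/15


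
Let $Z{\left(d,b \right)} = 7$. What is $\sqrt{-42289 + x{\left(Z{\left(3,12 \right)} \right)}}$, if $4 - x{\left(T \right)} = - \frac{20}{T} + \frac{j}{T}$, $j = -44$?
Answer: $\frac{i \sqrt{2071517}}{7} \approx 205.61 i$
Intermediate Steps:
$x{\left(T \right)} = 4 + \frac{64}{T}$ ($x{\left(T \right)} = 4 - \left(- \frac{20}{T} - \frac{44}{T}\right) = 4 - - \frac{64}{T} = 4 + \frac{64}{T}$)
$\sqrt{-42289 + x{\left(Z{\left(3,12 \right)} \right)}} = \sqrt{-42289 + \left(4 + \frac{64}{7}\right)} = \sqrt{-42289 + \frac{92}{7}} = \sqrt{- \frac{295931}{7}} = \frac{i \sqrt{2071517}}{7}$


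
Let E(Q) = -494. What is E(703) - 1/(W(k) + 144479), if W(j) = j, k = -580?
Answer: -71086107/143899 ≈ -494.00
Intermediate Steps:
E(703) - 1/(W(k) + 144479) = -494 - 1/(-580 + 144479) = -494 - 1/143899 = -71086107/143899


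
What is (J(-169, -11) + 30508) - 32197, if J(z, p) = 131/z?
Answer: -285572/169 ≈ -1689.8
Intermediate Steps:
(J(-169, -11) + 30508) - 32197 = (131/(-169) + 30508) - 32197 = (131*(-1/169) + 30508) - 32197 = (-131/169 + 30508) - 32197 = 5155721/169 - 32197 = -285572/169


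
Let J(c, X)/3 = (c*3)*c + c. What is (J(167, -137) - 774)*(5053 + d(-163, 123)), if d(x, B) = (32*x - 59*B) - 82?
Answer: -1880961456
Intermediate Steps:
J(c, X) = 3*c + 9*c² (J(c, X) = 3*((c*3)*c + c) = 3*((3*c)*c + c) = 3*(3*c² + c) = 3*(c + 3*c²) = 3*c + 9*c²)
d(x, B) = -82 - 59*B + 32*x (d(x, B) = (-59*B + 32*x) - 82 = -82 - 59*B + 32*x)
(J(167, -137) - 774)*(5053 + d(-163, 123)) = (3*167*(1 + 3*167) - 774)*(5053 + (-82 - 59*123 + 32*(-163))) = (3*167*(1 + 501) - 774)*(5053 + (-82 - 7257 - 5216)) = (3*167*502 - 774)*(5053 - 12555) = (251502 - 774)*(-7502) = 250728*(-7502) = -1880961456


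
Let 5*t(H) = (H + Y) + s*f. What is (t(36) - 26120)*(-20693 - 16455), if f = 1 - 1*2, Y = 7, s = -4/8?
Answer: 4849912862/5 ≈ 9.6998e+8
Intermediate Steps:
s = -½ (s = -4*⅛ = -½ ≈ -0.50000)
f = -1 (f = 1 - 2 = -1)
t(H) = 3/2 + H/5 (t(H) = ((H + 7) - ½*(-1))/5 = ((7 + H) + ½)/5 = (15/2 + H)/5 = 3/2 + H/5)
(t(36) - 26120)*(-20693 - 16455) = ((3/2 + (⅕)*36) - 26120)*(-20693 - 16455) = ((3/2 + 36/5) - 26120)*(-37148) = (87/10 - 26120)*(-37148) = -261113/10*(-37148) = 4849912862/5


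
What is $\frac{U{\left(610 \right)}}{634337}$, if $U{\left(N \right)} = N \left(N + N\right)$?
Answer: $\frac{744200}{634337} \approx 1.1732$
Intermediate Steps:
$U{\left(N \right)} = 2 N^{2}$ ($U{\left(N \right)} = N 2 N = 2 N^{2}$)
$\frac{U{\left(610 \right)}}{634337} = \frac{2 \cdot 610^{2}}{634337} = 2 \cdot 372100 \cdot \frac{1}{634337} = 744200 \cdot \frac{1}{634337} = \frac{744200}{634337}$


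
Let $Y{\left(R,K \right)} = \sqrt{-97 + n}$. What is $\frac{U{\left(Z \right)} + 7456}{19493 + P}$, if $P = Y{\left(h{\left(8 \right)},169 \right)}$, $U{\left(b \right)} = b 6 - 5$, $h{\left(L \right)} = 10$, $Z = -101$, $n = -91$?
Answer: $\frac{133429585}{379977237} - \frac{13690 i \sqrt{47}}{379977237} \approx 0.35115 - 0.000247 i$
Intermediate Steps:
$Y{\left(R,K \right)} = 2 i \sqrt{47}$ ($Y{\left(R,K \right)} = \sqrt{-97 - 91} = \sqrt{-188} = 2 i \sqrt{47}$)
$U{\left(b \right)} = -5 + 6 b$ ($U{\left(b \right)} = 6 b - 5 = -5 + 6 b$)
$P = 2 i \sqrt{47} \approx 13.711 i$
$\frac{U{\left(Z \right)} + 7456}{19493 + P} = \frac{\left(-5 + 6 \left(-101\right)\right) + 7456}{19493 + 2 i \sqrt{47}} = \frac{\left(-5 - 606\right) + 7456}{19493 + 2 i \sqrt{47}} = \frac{-611 + 7456}{19493 + 2 i \sqrt{47}} = \frac{6845}{19493 + 2 i \sqrt{47}}$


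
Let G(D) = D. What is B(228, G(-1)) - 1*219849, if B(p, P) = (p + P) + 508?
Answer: -219114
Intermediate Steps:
B(p, P) = 508 + P + p (B(p, P) = (P + p) + 508 = 508 + P + p)
B(228, G(-1)) - 1*219849 = (508 - 1 + 228) - 1*219849 = 735 - 219849 = -219114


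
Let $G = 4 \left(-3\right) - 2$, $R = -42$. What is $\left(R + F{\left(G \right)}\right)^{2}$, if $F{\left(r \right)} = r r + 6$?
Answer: $25600$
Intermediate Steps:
$G = -14$ ($G = -12 - 2 = -14$)
$F{\left(r \right)} = 6 + r^{2}$ ($F{\left(r \right)} = r^{2} + 6 = 6 + r^{2}$)
$\left(R + F{\left(G \right)}\right)^{2} = \left(-42 + \left(6 + \left(-14\right)^{2}\right)\right)^{2} = \left(-42 + \left(6 + 196\right)\right)^{2} = \left(-42 + 202\right)^{2} = 160^{2} = 25600$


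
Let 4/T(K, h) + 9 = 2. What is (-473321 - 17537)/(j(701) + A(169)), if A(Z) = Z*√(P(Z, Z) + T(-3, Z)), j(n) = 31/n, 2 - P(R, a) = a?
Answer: -37333923193/8231471176490 + 20382085468901*I*√8211/8231471176490 ≈ -0.0045355 + 224.37*I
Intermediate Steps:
T(K, h) = -4/7 (T(K, h) = 4/(-9 + 2) = 4/(-7) = 4*(-⅐) = -4/7)
P(R, a) = 2 - a
A(Z) = Z*√(10/7 - Z) (A(Z) = Z*√((2 - Z) - 4/7) = Z*√(10/7 - Z))
(-473321 - 17537)/(j(701) + A(169)) = (-473321 - 17537)/(31/701 + (⅐)*169*√(70 - 49*169)) = -490858/(31*(1/701) + (⅐)*169*√(70 - 8281)) = -490858/(31/701 + (⅐)*169*√(-8211)) = -490858/(31/701 + (⅐)*169*(I*√8211)) = -490858/(31/701 + 169*I*√8211/7)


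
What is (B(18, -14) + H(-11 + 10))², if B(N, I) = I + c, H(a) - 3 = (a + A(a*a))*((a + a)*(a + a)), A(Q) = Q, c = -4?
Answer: 225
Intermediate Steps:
H(a) = 3 + 4*a²*(a + a²) (H(a) = 3 + (a + a*a)*((a + a)*(a + a)) = 3 + (a + a²)*((2*a)*(2*a)) = 3 + (a + a²)*(4*a²) = 3 + 4*a²*(a + a²))
B(N, I) = -4 + I (B(N, I) = I - 4 = -4 + I)
(B(18, -14) + H(-11 + 10))² = ((-4 - 14) + (3 + 4*(-11 + 10)³ + 4*(-11 + 10)⁴))² = (-18 + (3 + 4*(-1)³ + 4*(-1)⁴))² = (-18 + (3 + 4*(-1) + 4*1))² = (-18 + (3 - 4 + 4))² = (-18 + 3)² = (-15)² = 225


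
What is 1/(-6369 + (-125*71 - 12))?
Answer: -1/15256 ≈ -6.5548e-5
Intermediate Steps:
1/(-6369 + (-125*71 - 12)) = 1/(-6369 + (-8875 - 12)) = 1/(-6369 - 8887) = 1/(-15256) = -1/15256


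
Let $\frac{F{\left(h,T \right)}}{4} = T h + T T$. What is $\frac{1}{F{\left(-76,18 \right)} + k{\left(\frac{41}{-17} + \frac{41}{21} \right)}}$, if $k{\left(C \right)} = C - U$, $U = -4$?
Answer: $- \frac{357}{1489568} \approx -0.00023967$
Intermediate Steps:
$F{\left(h,T \right)} = 4 T^{2} + 4 T h$ ($F{\left(h,T \right)} = 4 \left(T h + T T\right) = 4 \left(T h + T^{2}\right) = 4 \left(T^{2} + T h\right) = 4 T^{2} + 4 T h$)
$k{\left(C \right)} = 4 + C$ ($k{\left(C \right)} = C - -4 = C + 4 = 4 + C$)
$\frac{1}{F{\left(-76,18 \right)} + k{\left(\frac{41}{-17} + \frac{41}{21} \right)}} = \frac{1}{4 \cdot 18 \left(18 - 76\right) + \left(4 + \left(\frac{41}{-17} + \frac{41}{21}\right)\right)} = \frac{1}{4 \cdot 18 \left(-58\right) + \left(4 + \left(41 \left(- \frac{1}{17}\right) + 41 \cdot \frac{1}{21}\right)\right)} = \frac{1}{-4176 + \left(4 + \left(- \frac{41}{17} + \frac{41}{21}\right)\right)} = \frac{1}{-4176 + \left(4 - \frac{164}{357}\right)} = \frac{1}{-4176 + \frac{1264}{357}} = \frac{1}{- \frac{1489568}{357}} = - \frac{357}{1489568}$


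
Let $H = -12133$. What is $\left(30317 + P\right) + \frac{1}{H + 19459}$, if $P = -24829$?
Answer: $\frac{40205089}{7326} \approx 5488.0$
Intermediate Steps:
$\left(30317 + P\right) + \frac{1}{H + 19459} = \left(30317 - 24829\right) + \frac{1}{-12133 + 19459} = 5488 + \frac{1}{7326} = \frac{40205089}{7326}$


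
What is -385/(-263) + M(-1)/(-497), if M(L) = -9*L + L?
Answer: 189241/130711 ≈ 1.4478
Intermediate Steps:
M(L) = -8*L
-385/(-263) + M(-1)/(-497) = -385/(-263) - 8*(-1)/(-497) = -385*(-1/263) + 8*(-1/497) = 385/263 - 8/497 = 189241/130711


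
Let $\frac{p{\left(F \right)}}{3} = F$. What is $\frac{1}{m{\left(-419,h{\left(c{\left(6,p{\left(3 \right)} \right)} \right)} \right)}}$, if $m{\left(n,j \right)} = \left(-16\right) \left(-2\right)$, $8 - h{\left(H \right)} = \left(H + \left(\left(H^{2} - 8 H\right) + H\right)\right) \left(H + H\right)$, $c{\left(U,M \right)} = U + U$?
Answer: $\frac{1}{32} \approx 0.03125$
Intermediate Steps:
$p{\left(F \right)} = 3 F$
$c{\left(U,M \right)} = 2 U$
$h{\left(H \right)} = 8 - 2 H \left(H^{2} - 6 H\right)$ ($h{\left(H \right)} = 8 - \left(H + \left(\left(H^{2} - 8 H\right) + H\right)\right) \left(H + H\right) = 8 - \left(H + \left(H^{2} - 7 H\right)\right) 2 H = 8 - \left(H^{2} - 6 H\right) 2 H = 8 - 2 H \left(H^{2} - 6 H\right)$)
$m{\left(n,j \right)} = 32$
$\frac{1}{m{\left(-419,h{\left(c{\left(6,p{\left(3 \right)} \right)} \right)} \right)}} = \frac{1}{32}$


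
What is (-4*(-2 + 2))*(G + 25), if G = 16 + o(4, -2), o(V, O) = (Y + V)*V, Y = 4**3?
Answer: 0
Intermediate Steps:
Y = 64
o(V, O) = V*(64 + V) (o(V, O) = (64 + V)*V = V*(64 + V))
G = 288 (G = 16 + 4*(64 + 4) = 16 + 4*68 = 16 + 272 = 288)
(-4*(-2 + 2))*(G + 25) = (-4*(-2 + 2))*(288 + 25) = -4*0*313 = 0*313 = 0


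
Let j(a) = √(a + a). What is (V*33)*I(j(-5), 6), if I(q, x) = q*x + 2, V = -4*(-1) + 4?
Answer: 528 + 1584*I*√10 ≈ 528.0 + 5009.0*I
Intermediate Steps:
V = 8 (V = 4 + 4 = 8)
j(a) = √2*√a (j(a) = √(2*a) = √2*√a)
I(q, x) = 2 + q*x
(V*33)*I(j(-5), 6) = (8*33)*(2 + (√2*√(-5))*6) = 264*(2 + (√2*(I*√5))*6) = 264*(2 + (I*√10)*6) = 264*(2 + 6*I*√10) = 528 + 1584*I*√10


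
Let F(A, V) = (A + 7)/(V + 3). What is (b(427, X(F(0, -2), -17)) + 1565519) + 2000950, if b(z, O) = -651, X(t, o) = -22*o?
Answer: 3565818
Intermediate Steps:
F(A, V) = (7 + A)/(3 + V)
(b(427, X(F(0, -2), -17)) + 1565519) + 2000950 = (-651 + 1565519) + 2000950 = 1564868 + 2000950 = 3565818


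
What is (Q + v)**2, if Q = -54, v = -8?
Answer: 3844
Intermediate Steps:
(Q + v)**2 = (-54 - 8)**2 = (-62)**2 = 3844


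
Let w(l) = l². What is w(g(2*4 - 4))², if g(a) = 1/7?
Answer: 1/2401 ≈ 0.00041649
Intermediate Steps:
g(a) = ⅐
w(g(2*4 - 4))² = ((⅐)²)² = (1/49)² = 1/2401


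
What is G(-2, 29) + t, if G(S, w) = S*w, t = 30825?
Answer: 30767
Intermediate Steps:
G(-2, 29) + t = -2*29 + 30825 = -58 + 30825 = 30767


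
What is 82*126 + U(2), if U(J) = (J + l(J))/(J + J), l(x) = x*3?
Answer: 10334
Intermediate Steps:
l(x) = 3*x
U(J) = 2 (U(J) = (J + 3*J)/(J + J) = (4*J)/((2*J)) = (4*J)*(1/(2*J)) = 2)
82*126 + U(2) = 82*126 + 2 = 10332 + 2 = 10334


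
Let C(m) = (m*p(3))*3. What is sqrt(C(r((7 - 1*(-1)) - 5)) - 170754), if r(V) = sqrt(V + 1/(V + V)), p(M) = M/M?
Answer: sqrt(-683016 + 2*sqrt(114))/2 ≈ 413.22*I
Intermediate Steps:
p(M) = 1
r(V) = sqrt(V + 1/(2*V))
C(m) = 3*m (C(m) = (m*1)*3 = m*3 = 3*m)
sqrt(C(r((7 - 1*(-1)) - 5)) - 170754) = sqrt(3*(sqrt(2/((7 - 1*(-1)) - 5) + 4*((7 - 1*(-1)) - 5))/2) - 170754) = sqrt(3*(sqrt(2/((7 + 1) - 5) + 4*((7 + 1) - 5))/2) - 170754) = sqrt(3*(sqrt(2/(8 - 5) + 4*(8 - 5))/2) - 170754) = sqrt(3*(sqrt(2/3 + 4*3)/2) - 170754) = sqrt(3*(sqrt(2*(1/3) + 12)/2) - 170754) = sqrt(3*(sqrt(2/3 + 12)/2) - 170754) = sqrt(3*(sqrt(38/3)/2) - 170754) = sqrt(3*((sqrt(114)/3)/2) - 170754) = sqrt(3*(sqrt(114)/6) - 170754) = sqrt(sqrt(114)/2 - 170754) = sqrt(-170754 + sqrt(114)/2)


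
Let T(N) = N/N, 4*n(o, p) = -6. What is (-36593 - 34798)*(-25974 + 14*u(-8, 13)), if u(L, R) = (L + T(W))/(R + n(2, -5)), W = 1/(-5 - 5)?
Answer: 42663118818/23 ≈ 1.8549e+9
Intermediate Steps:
n(o, p) = -3/2 (n(o, p) = (¼)*(-6) = -3/2)
W = -⅒ (W = 1/(-10) = -⅒ ≈ -0.10000)
T(N) = 1
u(L, R) = (1 + L)/(-3/2 + R) (u(L, R) = (L + 1)/(R - 3/2) = (1 + L)/(-3/2 + R))
(-36593 - 34798)*(-25974 + 14*u(-8, 13)) = (-36593 - 34798)*(-25974 + 14*(2*(1 - 8)/(-3 + 2*13))) = -71391*(-25974 + 14*(2*(-7)/(-3 + 26))) = -71391*(-25974 + 14*(2*(-7)/23)) = -71391*(-25974 + 14*(2*(1/23)*(-7))) = -71391*(-25974 + 14*(-14/23)) = -71391*(-25974 - 196/23) = -71391*(-597598/23) = 42663118818/23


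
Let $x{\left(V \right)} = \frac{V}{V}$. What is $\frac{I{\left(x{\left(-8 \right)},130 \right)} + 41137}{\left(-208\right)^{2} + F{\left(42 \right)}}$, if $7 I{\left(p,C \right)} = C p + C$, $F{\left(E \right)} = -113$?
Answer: $\frac{288219}{302057} \approx 0.95419$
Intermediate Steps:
$x{\left(V \right)} = 1$
$I{\left(p,C \right)} = \frac{C}{7} + \frac{C p}{7}$ ($I{\left(p,C \right)} = \frac{C p + C}{7} = \frac{C + C p}{7} = \frac{C}{7} + \frac{C p}{7}$)
$\frac{I{\left(x{\left(-8 \right)},130 \right)} + 41137}{\left(-208\right)^{2} + F{\left(42 \right)}} = \frac{\frac{1}{7} \cdot 130 \left(1 + 1\right) + 41137}{\left(-208\right)^{2} - 113} = \frac{\frac{1}{7} \cdot 130 \cdot 2 + 41137}{43264 - 113} = \frac{\frac{260}{7} + 41137}{43151} = \frac{288219}{7} \cdot \frac{1}{43151} = \frac{288219}{302057}$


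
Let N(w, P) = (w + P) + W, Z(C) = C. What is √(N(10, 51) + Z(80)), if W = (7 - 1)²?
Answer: √177 ≈ 13.304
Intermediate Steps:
W = 36 (W = 6² = 36)
N(w, P) = 36 + P + w (N(w, P) = (w + P) + 36 = (P + w) + 36 = 36 + P + w)
√(N(10, 51) + Z(80)) = √((36 + 51 + 10) + 80) = √(97 + 80) = √177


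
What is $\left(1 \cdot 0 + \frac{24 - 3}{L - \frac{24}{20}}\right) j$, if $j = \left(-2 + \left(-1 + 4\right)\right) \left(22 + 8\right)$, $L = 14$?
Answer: $\frac{1575}{32} \approx 49.219$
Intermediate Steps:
$j = 30$ ($j = \left(-2 + 3\right) 30 = 1 \cdot 30 = 30$)
$\left(1 \cdot 0 + \frac{24 - 3}{L - \frac{24}{20}}\right) j = \left(1 \cdot 0 + \frac{24 - 3}{14 - \frac{24}{20}}\right) 30 = \left(0 + \frac{21}{14 - \frac{6}{5}}\right) 30 = \left(0 + \frac{21}{\frac{64}{5}}\right) 30 = \left(0 + 21 \cdot \frac{5}{64}\right) 30 = \left(0 + \frac{105}{64}\right) 30 = \frac{105}{64} \cdot 30 = \frac{1575}{32}$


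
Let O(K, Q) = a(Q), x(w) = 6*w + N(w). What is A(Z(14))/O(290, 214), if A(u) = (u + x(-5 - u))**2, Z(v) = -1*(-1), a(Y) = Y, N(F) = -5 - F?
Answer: 578/107 ≈ 5.4019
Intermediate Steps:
x(w) = -5 + 5*w (x(w) = 6*w + (-5 - w) = -5 + 5*w)
Z(v) = 1
O(K, Q) = Q
A(u) = (-30 - 4*u)**2 (A(u) = (u + (-5 + 5*(-5 - u)))**2 = (u + (-5 + (-25 - 5*u)))**2 = (u + (-30 - 5*u))**2 = (-30 - 4*u)**2)
A(Z(14))/O(290, 214) = (4*(15 + 2*1)**2)/214 = (4*(15 + 2)**2)*(1/214) = (4*17**2)*(1/214) = (4*289)*(1/214) = 1156*(1/214) = 578/107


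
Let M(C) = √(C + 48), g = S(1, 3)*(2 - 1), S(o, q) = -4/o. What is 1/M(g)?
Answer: √11/22 ≈ 0.15076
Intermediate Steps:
g = -4 (g = (-4/1)*(2 - 1) = -4*1*1 = -4*1 = -4)
M(C) = √(48 + C)
1/M(g) = 1/(√(48 - 4)) = 1/(√44) = 1/(2*√11) = √11/22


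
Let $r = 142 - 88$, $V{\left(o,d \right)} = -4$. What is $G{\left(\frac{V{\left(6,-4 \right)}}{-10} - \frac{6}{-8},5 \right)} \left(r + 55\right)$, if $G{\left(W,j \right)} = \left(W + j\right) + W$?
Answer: $\frac{7957}{10} \approx 795.7$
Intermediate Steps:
$G{\left(W,j \right)} = j + 2 W$
$r = 54$ ($r = 142 - 88 = 54$)
$G{\left(\frac{V{\left(6,-4 \right)}}{-10} - \frac{6}{-8},5 \right)} \left(r + 55\right) = \left(5 + 2 \left(- \frac{4}{-10} - \frac{6}{-8}\right)\right) \left(54 + 55\right) = \left(5 + 2 \left(\left(-4\right) \left(- \frac{1}{10}\right) - - \frac{3}{4}\right)\right) 109 = \left(5 + 2 \left(\frac{2}{5} + \frac{3}{4}\right)\right) 109 = \left(5 + 2 \cdot \frac{23}{20}\right) 109 = \left(5 + \frac{23}{10}\right) 109 = \frac{73}{10} \cdot 109 = \frac{7957}{10}$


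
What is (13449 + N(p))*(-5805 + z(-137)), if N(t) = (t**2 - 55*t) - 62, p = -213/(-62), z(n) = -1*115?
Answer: -75152427160/961 ≈ -7.8202e+7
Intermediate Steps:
z(n) = -115
p = 213/62 (p = -213*(-1/62) = 213/62 ≈ 3.4355)
N(t) = -62 + t**2 - 55*t
(13449 + N(p))*(-5805 + z(-137)) = (13449 + (-62 + (213/62)**2 - 55*213/62))*(-5805 - 115) = (13449 + (-62 + 45369/3844 - 11715/62))*(-5920) = (13449 - 919289/3844)*(-5920) = (50778667/3844)*(-5920) = -75152427160/961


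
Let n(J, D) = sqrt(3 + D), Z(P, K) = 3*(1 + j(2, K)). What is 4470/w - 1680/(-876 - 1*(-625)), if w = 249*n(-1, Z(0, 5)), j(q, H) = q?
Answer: 1680/251 + 745*sqrt(3)/249 ≈ 11.875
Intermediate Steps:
Z(P, K) = 9 (Z(P, K) = 3*(1 + 2) = 3*3 = 9)
w = 498*sqrt(3) (w = 249*sqrt(3 + 9) = 249*sqrt(12) = 249*(2*sqrt(3)) = 498*sqrt(3) ≈ 862.56)
4470/w - 1680/(-876 - 1*(-625)) = 4470/((498*sqrt(3))) - 1680/(-876 - 1*(-625)) = 4470*(sqrt(3)/1494) - 1680/(-876 + 625) = 745*sqrt(3)/249 - 1680/(-251) = 745*sqrt(3)/249 - 1680*(-1/251) = 745*sqrt(3)/249 + 1680/251 = 1680/251 + 745*sqrt(3)/249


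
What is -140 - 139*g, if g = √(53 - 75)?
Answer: -140 - 139*I*√22 ≈ -140.0 - 651.97*I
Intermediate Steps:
g = I*√22 (g = √(-22) = I*√22 ≈ 4.6904*I)
-140 - 139*g = -140 - 139*I*√22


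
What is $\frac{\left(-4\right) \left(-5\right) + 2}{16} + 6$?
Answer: $\frac{59}{8} \approx 7.375$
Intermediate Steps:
$\frac{\left(-4\right) \left(-5\right) + 2}{16} + 6 = \frac{20 + 2}{16} + 6 = \frac{1}{16} \cdot 22 + 6 = \frac{11}{8} + 6 = \frac{59}{8}$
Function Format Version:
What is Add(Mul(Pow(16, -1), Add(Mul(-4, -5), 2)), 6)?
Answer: Rational(59, 8) ≈ 7.3750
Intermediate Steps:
Add(Mul(Pow(16, -1), Add(Mul(-4, -5), 2)), 6) = Add(Mul(Rational(1, 16), Add(20, 2)), 6) = Add(Mul(Rational(1, 16), 22), 6) = Add(Rational(11, 8), 6) = Rational(59, 8)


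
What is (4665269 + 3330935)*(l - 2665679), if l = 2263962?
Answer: -3212211082268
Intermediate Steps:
(4665269 + 3330935)*(l - 2665679) = (4665269 + 3330935)*(2263962 - 2665679) = 7996204*(-401717) = -3212211082268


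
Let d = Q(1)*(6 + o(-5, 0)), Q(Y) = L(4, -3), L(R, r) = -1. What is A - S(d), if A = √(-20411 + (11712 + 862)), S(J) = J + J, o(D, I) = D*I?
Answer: 12 + I*√7837 ≈ 12.0 + 88.527*I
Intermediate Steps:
Q(Y) = -1
d = -6 (d = -(6 - 5*0) = -(6 + 0) = -1*6 = -6)
S(J) = 2*J
A = I*√7837 (A = √(-20411 + 12574) = √(-7837) = I*√7837 ≈ 88.527*I)
A - S(d) = I*√7837 - 2*(-6) = I*√7837 - 1*(-12) = I*√7837 + 12 = 12 + I*√7837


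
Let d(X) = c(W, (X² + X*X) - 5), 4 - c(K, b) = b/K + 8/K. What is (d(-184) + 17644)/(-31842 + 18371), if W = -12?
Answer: -279491/161652 ≈ -1.7290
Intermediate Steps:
c(K, b) = 4 - 8/K - b/K (c(K, b) = 4 - (b/K + 8/K) = 4 - (8/K + b/K) = 4 + (-8/K - b/K) = 4 - 8/K - b/K)
d(X) = 17/4 + X²/6 (d(X) = (-8 - ((X² + X*X) - 5) + 4*(-12))/(-12) = -(-8 - ((X² + X²) - 5) - 48)/12 = -(-8 - (2*X² - 5) - 48)/12 = -(-8 - (-5 + 2*X²) - 48)/12 = -(-8 + (5 - 2*X²) - 48)/12 = -(-51 - 2*X²)/12 = 17/4 + X²/6)
(d(-184) + 17644)/(-31842 + 18371) = ((17/4 + (⅙)*(-184)²) + 17644)/(-31842 + 18371) = ((17/4 + (⅙)*33856) + 17644)/(-13471) = ((17/4 + 16928/3) + 17644)*(-1/13471) = (67763/12 + 17644)*(-1/13471) = (279491/12)*(-1/13471) = -279491/161652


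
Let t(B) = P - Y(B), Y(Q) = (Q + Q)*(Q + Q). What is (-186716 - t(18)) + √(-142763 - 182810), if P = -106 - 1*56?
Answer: -185258 + I*√325573 ≈ -1.8526e+5 + 570.59*I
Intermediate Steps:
P = -162 (P = -106 - 56 = -162)
Y(Q) = 4*Q² (Y(Q) = (2*Q)*(2*Q) = 4*Q²)
t(B) = -162 - 4*B²
(-186716 - t(18)) + √(-142763 - 182810) = (-186716 - (-162 - 4*18²)) + √(-142763 - 182810) = (-186716 - (-162 - 4*324)) + √(-325573) = (-186716 - (-162 - 1296)) + I*√325573 = (-186716 - 1*(-1458)) + I*√325573 = (-186716 + 1458) + I*√325573 = -185258 + I*√325573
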